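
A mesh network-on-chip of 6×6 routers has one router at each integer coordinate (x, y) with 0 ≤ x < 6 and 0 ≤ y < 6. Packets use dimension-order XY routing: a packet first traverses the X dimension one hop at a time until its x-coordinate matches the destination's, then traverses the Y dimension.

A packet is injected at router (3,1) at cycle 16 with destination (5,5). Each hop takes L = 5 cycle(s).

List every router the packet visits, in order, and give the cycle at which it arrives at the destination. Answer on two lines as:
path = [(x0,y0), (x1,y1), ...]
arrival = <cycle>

path = [(3,1), (4,1), (5,1), (5,2), (5,3), (5,4), (5,5)]
arrival = 46

  0. router=(3,1) cycle=16 (inject)
  1. router=(4,1) cycle=21 dir=E
  2. router=(5,1) cycle=26 dir=E
  3. router=(5,2) cycle=31 dir=N
  4. router=(5,3) cycle=36 dir=N
  5. router=(5,4) cycle=41 dir=N
  6. router=(5,5) cycle=46 dir=N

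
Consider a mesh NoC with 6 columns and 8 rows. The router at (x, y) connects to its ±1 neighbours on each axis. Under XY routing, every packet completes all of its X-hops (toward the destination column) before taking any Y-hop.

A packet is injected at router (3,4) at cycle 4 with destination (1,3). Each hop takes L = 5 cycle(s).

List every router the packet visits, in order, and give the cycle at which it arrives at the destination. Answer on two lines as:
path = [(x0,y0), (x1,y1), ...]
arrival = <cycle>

path = [(3,4), (2,4), (1,4), (1,3)]
arrival = 19

src (3,4)  cyc=4
W→(2,4)  cyc=9
W→(1,4)  cyc=14
S→(1,3)  cyc=19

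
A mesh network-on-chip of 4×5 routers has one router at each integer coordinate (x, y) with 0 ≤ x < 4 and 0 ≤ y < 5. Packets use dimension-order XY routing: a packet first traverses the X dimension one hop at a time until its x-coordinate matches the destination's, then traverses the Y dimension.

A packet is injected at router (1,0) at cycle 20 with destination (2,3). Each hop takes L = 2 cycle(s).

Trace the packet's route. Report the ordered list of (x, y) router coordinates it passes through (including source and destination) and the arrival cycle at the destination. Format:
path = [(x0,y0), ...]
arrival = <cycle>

path = [(1,0), (2,0), (2,1), (2,2), (2,3)]
arrival = 28

hop 0: (1,0) @ cyc 20
hop 1: (2,0) @ cyc 22  [E]
hop 2: (2,1) @ cyc 24  [N]
hop 3: (2,2) @ cyc 26  [N]
hop 4: (2,3) @ cyc 28  [N]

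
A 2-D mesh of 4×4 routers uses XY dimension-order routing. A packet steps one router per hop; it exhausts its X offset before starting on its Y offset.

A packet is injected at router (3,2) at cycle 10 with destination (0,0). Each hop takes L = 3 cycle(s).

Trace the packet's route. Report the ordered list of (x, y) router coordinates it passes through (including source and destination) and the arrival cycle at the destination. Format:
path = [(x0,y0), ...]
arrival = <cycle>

t=10: at (3,2)
t=13: at (2,2) after W
t=16: at (1,2) after W
t=19: at (0,2) after W
t=22: at (0,1) after S
t=25: at (0,0) after S

path = [(3,2), (2,2), (1,2), (0,2), (0,1), (0,0)]
arrival = 25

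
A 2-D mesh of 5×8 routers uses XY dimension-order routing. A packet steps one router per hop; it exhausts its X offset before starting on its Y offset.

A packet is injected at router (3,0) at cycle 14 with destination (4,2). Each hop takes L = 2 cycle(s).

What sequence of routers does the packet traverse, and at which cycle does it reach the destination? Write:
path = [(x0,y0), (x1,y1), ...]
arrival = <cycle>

path = [(3,0), (4,0), (4,1), (4,2)]
arrival = 20

[0] x=3 y=0 t=14
[1] x=4 y=0 t=16 →E
[2] x=4 y=1 t=18 →N
[3] x=4 y=2 t=20 →N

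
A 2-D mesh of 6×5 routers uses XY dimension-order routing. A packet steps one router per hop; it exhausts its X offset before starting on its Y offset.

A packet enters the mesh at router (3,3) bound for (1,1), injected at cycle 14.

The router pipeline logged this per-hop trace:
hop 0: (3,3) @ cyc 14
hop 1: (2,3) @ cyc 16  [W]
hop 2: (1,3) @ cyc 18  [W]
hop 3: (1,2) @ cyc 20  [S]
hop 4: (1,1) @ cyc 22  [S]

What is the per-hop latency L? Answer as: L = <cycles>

L = 2

cyc[1] − cyc[0] = 16 − 14 = 2.
That increment is L by definition: L = 2.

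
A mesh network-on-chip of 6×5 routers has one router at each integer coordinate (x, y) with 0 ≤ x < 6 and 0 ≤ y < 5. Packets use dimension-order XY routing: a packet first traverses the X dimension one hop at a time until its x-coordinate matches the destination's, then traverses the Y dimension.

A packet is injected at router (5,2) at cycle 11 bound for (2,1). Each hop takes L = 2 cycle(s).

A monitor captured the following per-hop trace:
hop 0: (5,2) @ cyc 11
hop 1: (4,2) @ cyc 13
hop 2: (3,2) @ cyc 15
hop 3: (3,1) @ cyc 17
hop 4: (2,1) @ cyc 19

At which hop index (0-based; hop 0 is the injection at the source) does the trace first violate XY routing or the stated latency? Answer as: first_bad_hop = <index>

[1] (-1,+0) / 2c ⇒ ok
[2] (-1,+0) / 2c ⇒ ok
[3] (+0,-1) / 2c ⇒ BAD: Y-move but x=3≠2

first_bad_hop = 3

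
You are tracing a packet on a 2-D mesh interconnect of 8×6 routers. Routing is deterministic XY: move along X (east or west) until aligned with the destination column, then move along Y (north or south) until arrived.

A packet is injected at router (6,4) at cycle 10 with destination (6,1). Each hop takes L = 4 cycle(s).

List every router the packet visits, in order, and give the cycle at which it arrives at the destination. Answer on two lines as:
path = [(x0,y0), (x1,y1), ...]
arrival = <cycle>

hop 0: (6,4) @ cyc 10
hop 1: (6,3) @ cyc 14  [S]
hop 2: (6,2) @ cyc 18  [S]
hop 3: (6,1) @ cyc 22  [S]

path = [(6,4), (6,3), (6,2), (6,1)]
arrival = 22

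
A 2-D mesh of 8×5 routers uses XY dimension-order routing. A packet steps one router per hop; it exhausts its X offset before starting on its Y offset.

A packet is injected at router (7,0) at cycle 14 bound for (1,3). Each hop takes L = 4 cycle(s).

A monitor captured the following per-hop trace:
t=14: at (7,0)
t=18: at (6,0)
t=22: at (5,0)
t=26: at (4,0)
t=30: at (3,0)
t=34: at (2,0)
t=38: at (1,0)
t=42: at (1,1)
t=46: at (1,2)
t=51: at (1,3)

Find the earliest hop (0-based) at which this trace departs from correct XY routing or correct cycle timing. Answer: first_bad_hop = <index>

[1] (-1,+0) / 4c ⇒ ok
[2] (-1,+0) / 4c ⇒ ok
[3] (-1,+0) / 4c ⇒ ok
[4] (-1,+0) / 4c ⇒ ok
[5] (-1,+0) / 4c ⇒ ok
[6] (-1,+0) / 4c ⇒ ok
[7] (+0,+1) / 4c ⇒ ok
[8] (+0,+1) / 4c ⇒ ok
[9] (+0,+1) / 5c ⇒ BAD: Δcyc=5≠L

first_bad_hop = 9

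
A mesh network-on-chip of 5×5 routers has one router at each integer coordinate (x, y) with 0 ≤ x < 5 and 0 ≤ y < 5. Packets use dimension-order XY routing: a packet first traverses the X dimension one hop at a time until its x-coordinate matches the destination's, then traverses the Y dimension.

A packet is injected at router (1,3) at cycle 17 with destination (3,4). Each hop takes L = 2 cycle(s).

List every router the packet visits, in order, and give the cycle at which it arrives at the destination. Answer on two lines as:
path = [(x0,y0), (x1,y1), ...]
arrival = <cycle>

path = [(1,3), (2,3), (3,3), (3,4)]
arrival = 23

hop 0: (1,3) @ cyc 17
hop 1: (2,3) @ cyc 19  [E]
hop 2: (3,3) @ cyc 21  [E]
hop 3: (3,4) @ cyc 23  [N]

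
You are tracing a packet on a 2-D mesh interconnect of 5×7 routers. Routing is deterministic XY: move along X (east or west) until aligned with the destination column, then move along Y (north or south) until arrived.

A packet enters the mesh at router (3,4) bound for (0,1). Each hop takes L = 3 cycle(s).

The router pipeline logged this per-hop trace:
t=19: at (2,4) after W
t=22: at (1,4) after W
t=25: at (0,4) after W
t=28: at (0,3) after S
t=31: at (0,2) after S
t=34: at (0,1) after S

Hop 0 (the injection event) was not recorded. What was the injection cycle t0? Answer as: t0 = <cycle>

t0 = 16

cyc[1] = 19 and cyc[k] = t0 + k·L for every k.
Subtract one hop: t0 = 19 − 3 = 16.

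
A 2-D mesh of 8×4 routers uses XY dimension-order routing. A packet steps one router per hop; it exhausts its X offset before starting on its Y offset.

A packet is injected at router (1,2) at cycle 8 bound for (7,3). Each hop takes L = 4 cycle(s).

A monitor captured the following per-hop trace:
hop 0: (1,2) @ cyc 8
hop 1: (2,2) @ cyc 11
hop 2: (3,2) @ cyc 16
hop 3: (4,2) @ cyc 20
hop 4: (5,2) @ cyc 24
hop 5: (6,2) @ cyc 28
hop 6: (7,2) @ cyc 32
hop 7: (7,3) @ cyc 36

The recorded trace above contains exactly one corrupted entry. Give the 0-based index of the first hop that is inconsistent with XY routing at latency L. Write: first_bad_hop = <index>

[1] (+1,+0) / 3c ⇒ BAD: Δcyc=3≠L

first_bad_hop = 1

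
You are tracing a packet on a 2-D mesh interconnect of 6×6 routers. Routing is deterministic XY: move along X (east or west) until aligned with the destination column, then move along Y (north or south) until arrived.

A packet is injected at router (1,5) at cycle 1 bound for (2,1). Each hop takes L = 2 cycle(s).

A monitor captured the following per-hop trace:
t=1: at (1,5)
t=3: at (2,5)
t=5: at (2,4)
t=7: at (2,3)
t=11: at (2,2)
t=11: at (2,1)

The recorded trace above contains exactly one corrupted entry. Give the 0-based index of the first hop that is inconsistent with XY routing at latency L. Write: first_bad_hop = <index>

hop 1: step (+1,+0), +2 cyc — ok
hop 2: step (+0,-1), +2 cyc — ok
hop 3: step (+0,-1), +2 cyc — ok
hop 4: step (+0,-1), +4 cyc — BAD: Δcyc=4≠L

first_bad_hop = 4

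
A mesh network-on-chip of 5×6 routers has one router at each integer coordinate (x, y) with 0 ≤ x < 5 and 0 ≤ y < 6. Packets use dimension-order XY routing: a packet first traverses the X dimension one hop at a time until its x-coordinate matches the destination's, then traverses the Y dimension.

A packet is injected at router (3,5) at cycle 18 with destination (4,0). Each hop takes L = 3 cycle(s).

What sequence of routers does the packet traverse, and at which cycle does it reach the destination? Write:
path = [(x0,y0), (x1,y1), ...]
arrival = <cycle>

path = [(3,5), (4,5), (4,4), (4,3), (4,2), (4,1), (4,0)]
arrival = 36

[0] x=3 y=5 t=18
[1] x=4 y=5 t=21 →E
[2] x=4 y=4 t=24 →S
[3] x=4 y=3 t=27 →S
[4] x=4 y=2 t=30 →S
[5] x=4 y=1 t=33 →S
[6] x=4 y=0 t=36 →S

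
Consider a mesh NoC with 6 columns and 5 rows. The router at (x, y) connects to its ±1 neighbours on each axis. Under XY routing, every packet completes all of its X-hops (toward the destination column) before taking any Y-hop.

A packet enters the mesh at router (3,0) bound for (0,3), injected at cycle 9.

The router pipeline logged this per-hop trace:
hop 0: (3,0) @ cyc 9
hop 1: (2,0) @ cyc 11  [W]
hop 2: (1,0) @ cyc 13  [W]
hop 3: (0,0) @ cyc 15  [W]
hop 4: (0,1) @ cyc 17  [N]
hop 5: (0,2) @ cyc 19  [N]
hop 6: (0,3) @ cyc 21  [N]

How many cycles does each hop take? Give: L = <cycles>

cyc[1] − cyc[0] = 11 − 9 = 2.
That increment is L by definition: L = 2.

L = 2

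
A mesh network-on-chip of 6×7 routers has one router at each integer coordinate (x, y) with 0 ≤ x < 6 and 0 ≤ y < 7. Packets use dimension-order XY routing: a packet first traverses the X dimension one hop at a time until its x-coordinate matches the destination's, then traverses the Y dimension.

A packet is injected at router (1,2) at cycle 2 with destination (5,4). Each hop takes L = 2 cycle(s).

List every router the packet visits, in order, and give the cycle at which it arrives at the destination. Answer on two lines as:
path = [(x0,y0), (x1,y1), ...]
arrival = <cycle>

t=2: at (1,2)
t=4: at (2,2) after E
t=6: at (3,2) after E
t=8: at (4,2) after E
t=10: at (5,2) after E
t=12: at (5,3) after N
t=14: at (5,4) after N

path = [(1,2), (2,2), (3,2), (4,2), (5,2), (5,3), (5,4)]
arrival = 14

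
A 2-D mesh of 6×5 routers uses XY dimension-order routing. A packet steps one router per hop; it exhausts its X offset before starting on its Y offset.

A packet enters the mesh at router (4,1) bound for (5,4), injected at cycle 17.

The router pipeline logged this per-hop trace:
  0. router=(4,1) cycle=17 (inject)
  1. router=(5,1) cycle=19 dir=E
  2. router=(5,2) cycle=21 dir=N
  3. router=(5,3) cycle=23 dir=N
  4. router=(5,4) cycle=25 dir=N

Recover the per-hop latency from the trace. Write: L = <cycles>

Δcyc across hop 0→1: 19 − 17 = 2.
One hop costs L cycles, so L = 2.

L = 2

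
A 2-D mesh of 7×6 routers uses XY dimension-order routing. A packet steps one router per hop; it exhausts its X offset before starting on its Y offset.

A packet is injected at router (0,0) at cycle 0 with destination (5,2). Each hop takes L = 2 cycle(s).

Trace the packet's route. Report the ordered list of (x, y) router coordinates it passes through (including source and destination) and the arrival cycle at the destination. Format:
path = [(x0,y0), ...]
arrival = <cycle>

src (0,0)  cyc=0
E→(1,0)  cyc=2
E→(2,0)  cyc=4
E→(3,0)  cyc=6
E→(4,0)  cyc=8
E→(5,0)  cyc=10
N→(5,1)  cyc=12
N→(5,2)  cyc=14

path = [(0,0), (1,0), (2,0), (3,0), (4,0), (5,0), (5,1), (5,2)]
arrival = 14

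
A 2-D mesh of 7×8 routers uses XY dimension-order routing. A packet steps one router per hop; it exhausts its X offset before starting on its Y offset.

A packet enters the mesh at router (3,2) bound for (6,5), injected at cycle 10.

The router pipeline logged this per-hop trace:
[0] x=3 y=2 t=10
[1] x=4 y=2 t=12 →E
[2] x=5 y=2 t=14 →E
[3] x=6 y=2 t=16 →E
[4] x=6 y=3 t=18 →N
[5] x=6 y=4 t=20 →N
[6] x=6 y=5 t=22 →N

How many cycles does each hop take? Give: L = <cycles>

L = 2

Δcyc across hop 0→1: 12 − 10 = 2.
One hop costs L cycles, so L = 2.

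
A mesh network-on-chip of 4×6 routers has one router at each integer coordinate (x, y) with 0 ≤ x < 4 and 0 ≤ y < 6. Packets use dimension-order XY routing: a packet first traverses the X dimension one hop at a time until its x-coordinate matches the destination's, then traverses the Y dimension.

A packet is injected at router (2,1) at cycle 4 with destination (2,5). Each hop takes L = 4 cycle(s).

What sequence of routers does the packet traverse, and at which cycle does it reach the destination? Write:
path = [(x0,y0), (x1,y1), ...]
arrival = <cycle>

  0. router=(2,1) cycle=4 (inject)
  1. router=(2,2) cycle=8 dir=N
  2. router=(2,3) cycle=12 dir=N
  3. router=(2,4) cycle=16 dir=N
  4. router=(2,5) cycle=20 dir=N

path = [(2,1), (2,2), (2,3), (2,4), (2,5)]
arrival = 20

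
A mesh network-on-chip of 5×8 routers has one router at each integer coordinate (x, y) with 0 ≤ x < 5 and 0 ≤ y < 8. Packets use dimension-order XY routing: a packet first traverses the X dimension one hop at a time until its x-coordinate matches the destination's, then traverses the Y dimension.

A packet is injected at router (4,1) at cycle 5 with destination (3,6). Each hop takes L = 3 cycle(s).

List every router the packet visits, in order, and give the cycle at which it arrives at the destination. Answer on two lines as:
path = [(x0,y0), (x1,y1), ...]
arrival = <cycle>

t=5: at (4,1)
t=8: at (3,1) after W
t=11: at (3,2) after N
t=14: at (3,3) after N
t=17: at (3,4) after N
t=20: at (3,5) after N
t=23: at (3,6) after N

path = [(4,1), (3,1), (3,2), (3,3), (3,4), (3,5), (3,6)]
arrival = 23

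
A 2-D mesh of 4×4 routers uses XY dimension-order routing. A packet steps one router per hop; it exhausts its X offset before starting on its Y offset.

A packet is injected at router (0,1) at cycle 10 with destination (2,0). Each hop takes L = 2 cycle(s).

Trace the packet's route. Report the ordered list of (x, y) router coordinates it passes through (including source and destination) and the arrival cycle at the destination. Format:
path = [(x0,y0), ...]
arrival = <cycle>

path = [(0,1), (1,1), (2,1), (2,0)]
arrival = 16

hop 0: (0,1) @ cyc 10
hop 1: (1,1) @ cyc 12  [E]
hop 2: (2,1) @ cyc 14  [E]
hop 3: (2,0) @ cyc 16  [S]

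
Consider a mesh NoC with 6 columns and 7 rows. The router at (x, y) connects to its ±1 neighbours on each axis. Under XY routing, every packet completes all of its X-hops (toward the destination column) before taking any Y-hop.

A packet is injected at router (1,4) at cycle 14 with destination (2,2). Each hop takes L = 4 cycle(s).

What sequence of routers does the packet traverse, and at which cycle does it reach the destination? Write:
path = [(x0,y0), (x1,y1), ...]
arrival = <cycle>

path = [(1,4), (2,4), (2,3), (2,2)]
arrival = 26

  0. router=(1,4) cycle=14 (inject)
  1. router=(2,4) cycle=18 dir=E
  2. router=(2,3) cycle=22 dir=S
  3. router=(2,2) cycle=26 dir=S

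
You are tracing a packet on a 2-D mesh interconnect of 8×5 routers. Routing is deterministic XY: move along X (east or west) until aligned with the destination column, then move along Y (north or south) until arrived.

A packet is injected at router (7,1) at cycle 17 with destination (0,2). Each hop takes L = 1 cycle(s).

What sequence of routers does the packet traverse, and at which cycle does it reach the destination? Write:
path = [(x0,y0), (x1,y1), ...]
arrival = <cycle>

path = [(7,1), (6,1), (5,1), (4,1), (3,1), (2,1), (1,1), (0,1), (0,2)]
arrival = 25

  0. router=(7,1) cycle=17 (inject)
  1. router=(6,1) cycle=18 dir=W
  2. router=(5,1) cycle=19 dir=W
  3. router=(4,1) cycle=20 dir=W
  4. router=(3,1) cycle=21 dir=W
  5. router=(2,1) cycle=22 dir=W
  6. router=(1,1) cycle=23 dir=W
  7. router=(0,1) cycle=24 dir=W
  8. router=(0,2) cycle=25 dir=N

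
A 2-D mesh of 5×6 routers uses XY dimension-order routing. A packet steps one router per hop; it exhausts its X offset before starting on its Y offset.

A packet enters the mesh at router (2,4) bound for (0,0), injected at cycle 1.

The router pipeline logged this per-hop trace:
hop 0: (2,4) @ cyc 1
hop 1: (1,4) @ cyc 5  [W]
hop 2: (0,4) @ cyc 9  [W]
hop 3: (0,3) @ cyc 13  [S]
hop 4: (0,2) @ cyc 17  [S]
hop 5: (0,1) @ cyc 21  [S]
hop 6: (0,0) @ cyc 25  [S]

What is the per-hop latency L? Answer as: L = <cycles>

L = 4

Δcyc across hop 0→1: 5 − 1 = 4.
Each hop adds L, hence L = 4.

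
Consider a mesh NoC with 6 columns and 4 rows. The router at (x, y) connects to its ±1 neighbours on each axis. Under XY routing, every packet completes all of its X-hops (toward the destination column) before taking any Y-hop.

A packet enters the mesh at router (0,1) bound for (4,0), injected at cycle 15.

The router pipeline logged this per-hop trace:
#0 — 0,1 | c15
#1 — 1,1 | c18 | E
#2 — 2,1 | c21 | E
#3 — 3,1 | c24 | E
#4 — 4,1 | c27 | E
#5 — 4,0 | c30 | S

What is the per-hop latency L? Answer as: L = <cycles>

L = 3

cyc[1] − cyc[0] = 18 − 15 = 3.
Each hop adds L, hence L = 3.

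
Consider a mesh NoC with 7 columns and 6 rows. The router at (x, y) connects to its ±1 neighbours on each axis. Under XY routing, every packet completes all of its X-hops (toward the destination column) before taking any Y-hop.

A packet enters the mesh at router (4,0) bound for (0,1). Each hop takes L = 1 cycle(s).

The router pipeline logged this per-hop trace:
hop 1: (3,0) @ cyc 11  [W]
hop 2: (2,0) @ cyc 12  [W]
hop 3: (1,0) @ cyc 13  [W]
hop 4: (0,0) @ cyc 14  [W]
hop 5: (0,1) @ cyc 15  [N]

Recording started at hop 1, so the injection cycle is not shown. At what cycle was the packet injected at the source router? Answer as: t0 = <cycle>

At hop 1 the cycle is 11; in general cyc_k = t0 + kL.
t0 = cyc[1] − L = 11 − 1 = 10.

t0 = 10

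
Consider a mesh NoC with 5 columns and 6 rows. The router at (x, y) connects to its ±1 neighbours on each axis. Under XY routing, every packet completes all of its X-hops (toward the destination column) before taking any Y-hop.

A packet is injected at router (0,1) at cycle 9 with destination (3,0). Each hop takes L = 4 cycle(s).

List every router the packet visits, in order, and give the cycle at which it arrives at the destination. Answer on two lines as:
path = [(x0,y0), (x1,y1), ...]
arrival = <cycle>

  0. router=(0,1) cycle=9 (inject)
  1. router=(1,1) cycle=13 dir=E
  2. router=(2,1) cycle=17 dir=E
  3. router=(3,1) cycle=21 dir=E
  4. router=(3,0) cycle=25 dir=S

path = [(0,1), (1,1), (2,1), (3,1), (3,0)]
arrival = 25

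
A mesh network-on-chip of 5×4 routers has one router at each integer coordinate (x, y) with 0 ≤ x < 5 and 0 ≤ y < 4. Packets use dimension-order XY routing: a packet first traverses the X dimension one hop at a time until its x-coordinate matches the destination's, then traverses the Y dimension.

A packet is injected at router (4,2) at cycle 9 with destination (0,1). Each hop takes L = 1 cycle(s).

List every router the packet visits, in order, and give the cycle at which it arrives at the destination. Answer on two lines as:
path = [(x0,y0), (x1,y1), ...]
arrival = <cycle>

path = [(4,2), (3,2), (2,2), (1,2), (0,2), (0,1)]
arrival = 14

[0] x=4 y=2 t=9
[1] x=3 y=2 t=10 →W
[2] x=2 y=2 t=11 →W
[3] x=1 y=2 t=12 →W
[4] x=0 y=2 t=13 →W
[5] x=0 y=1 t=14 →S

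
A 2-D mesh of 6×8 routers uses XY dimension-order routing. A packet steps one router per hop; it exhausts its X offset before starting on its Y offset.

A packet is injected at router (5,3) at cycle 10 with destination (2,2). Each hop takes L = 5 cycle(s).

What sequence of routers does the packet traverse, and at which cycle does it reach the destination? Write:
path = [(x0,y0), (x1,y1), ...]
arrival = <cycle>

path = [(5,3), (4,3), (3,3), (2,3), (2,2)]
arrival = 30

  0. router=(5,3) cycle=10 (inject)
  1. router=(4,3) cycle=15 dir=W
  2. router=(3,3) cycle=20 dir=W
  3. router=(2,3) cycle=25 dir=W
  4. router=(2,2) cycle=30 dir=S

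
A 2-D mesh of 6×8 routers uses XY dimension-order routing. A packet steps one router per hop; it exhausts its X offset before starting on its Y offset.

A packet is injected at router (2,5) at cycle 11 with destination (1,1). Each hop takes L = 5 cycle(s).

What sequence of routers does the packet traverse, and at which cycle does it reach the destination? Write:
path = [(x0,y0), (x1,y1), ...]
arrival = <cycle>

path = [(2,5), (1,5), (1,4), (1,3), (1,2), (1,1)]
arrival = 36

t=11: at (2,5)
t=16: at (1,5) after W
t=21: at (1,4) after S
t=26: at (1,3) after S
t=31: at (1,2) after S
t=36: at (1,1) after S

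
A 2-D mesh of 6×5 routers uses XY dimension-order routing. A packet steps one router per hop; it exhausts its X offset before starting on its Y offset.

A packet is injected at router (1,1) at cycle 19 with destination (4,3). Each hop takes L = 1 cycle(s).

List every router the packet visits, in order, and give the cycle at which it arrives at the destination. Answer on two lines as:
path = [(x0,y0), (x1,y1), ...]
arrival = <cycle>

path = [(1,1), (2,1), (3,1), (4,1), (4,2), (4,3)]
arrival = 24

hop 0: (1,1) @ cyc 19
hop 1: (2,1) @ cyc 20  [E]
hop 2: (3,1) @ cyc 21  [E]
hop 3: (4,1) @ cyc 22  [E]
hop 4: (4,2) @ cyc 23  [N]
hop 5: (4,3) @ cyc 24  [N]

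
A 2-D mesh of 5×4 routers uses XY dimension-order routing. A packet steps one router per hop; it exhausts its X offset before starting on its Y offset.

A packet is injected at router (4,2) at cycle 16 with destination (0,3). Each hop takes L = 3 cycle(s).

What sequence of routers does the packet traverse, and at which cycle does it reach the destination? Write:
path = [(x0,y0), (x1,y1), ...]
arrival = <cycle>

path = [(4,2), (3,2), (2,2), (1,2), (0,2), (0,3)]
arrival = 31

hop 0: (4,2) @ cyc 16
hop 1: (3,2) @ cyc 19  [W]
hop 2: (2,2) @ cyc 22  [W]
hop 3: (1,2) @ cyc 25  [W]
hop 4: (0,2) @ cyc 28  [W]
hop 5: (0,3) @ cyc 31  [N]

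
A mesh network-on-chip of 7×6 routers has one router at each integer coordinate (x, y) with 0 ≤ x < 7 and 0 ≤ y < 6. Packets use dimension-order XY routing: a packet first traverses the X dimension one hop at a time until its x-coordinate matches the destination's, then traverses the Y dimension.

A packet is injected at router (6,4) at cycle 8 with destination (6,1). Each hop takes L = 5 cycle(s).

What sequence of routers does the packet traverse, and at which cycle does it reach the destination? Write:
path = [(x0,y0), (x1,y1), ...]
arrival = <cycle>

t=8: at (6,4)
t=13: at (6,3) after S
t=18: at (6,2) after S
t=23: at (6,1) after S

path = [(6,4), (6,3), (6,2), (6,1)]
arrival = 23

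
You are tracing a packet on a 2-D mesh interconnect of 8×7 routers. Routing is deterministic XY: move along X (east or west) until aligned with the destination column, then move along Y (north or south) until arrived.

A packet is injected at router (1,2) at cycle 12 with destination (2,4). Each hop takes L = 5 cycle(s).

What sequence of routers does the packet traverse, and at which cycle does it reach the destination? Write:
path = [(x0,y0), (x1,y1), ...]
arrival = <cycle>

hop 0: (1,2) @ cyc 12
hop 1: (2,2) @ cyc 17  [E]
hop 2: (2,3) @ cyc 22  [N]
hop 3: (2,4) @ cyc 27  [N]

path = [(1,2), (2,2), (2,3), (2,4)]
arrival = 27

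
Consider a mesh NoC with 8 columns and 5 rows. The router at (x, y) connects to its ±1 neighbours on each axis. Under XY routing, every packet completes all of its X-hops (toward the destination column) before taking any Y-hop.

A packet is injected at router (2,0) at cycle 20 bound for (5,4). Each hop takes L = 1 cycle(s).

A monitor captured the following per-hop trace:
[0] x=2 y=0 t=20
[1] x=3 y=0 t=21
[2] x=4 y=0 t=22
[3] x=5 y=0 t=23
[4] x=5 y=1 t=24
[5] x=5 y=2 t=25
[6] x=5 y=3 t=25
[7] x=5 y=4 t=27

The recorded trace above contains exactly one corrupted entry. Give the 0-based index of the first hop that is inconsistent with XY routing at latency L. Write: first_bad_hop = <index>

first_bad_hop = 6

  1: Δx=+1 Δy=+0 Δt=1 [ok]
  2: Δx=+1 Δy=+0 Δt=1 [ok]
  3: Δx=+1 Δy=+0 Δt=1 [ok]
  4: Δx=+0 Δy=+1 Δt=1 [ok]
  5: Δx=+0 Δy=+1 Δt=1 [ok]
  6: Δx=+0 Δy=+1 Δt=0 [BAD: Δcyc=0≠L]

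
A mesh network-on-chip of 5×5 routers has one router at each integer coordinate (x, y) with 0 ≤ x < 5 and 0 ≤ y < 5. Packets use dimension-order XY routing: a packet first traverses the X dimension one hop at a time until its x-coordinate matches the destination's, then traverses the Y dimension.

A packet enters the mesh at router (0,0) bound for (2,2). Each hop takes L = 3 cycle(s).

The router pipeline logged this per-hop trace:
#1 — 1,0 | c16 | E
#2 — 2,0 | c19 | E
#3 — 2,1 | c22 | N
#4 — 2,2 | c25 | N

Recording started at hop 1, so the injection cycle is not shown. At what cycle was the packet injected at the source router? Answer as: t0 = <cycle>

The first recorded entry is hop 1 at cycle 16.
So t0 = 16 − 1·3 = 13.

t0 = 13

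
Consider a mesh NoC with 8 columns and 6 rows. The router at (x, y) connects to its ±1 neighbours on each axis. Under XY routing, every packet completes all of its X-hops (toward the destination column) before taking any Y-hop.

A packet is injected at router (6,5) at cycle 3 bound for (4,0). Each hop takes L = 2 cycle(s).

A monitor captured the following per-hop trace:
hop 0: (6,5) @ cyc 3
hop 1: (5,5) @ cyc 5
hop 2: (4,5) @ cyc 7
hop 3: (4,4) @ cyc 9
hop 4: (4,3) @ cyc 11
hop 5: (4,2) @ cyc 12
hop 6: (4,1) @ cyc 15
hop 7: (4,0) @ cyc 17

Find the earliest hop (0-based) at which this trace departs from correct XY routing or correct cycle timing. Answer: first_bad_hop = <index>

  1: Δx=-1 Δy=+0 Δt=2 [ok]
  2: Δx=-1 Δy=+0 Δt=2 [ok]
  3: Δx=+0 Δy=-1 Δt=2 [ok]
  4: Δx=+0 Δy=-1 Δt=2 [ok]
  5: Δx=+0 Δy=-1 Δt=1 [BAD: Δcyc=1≠L]

first_bad_hop = 5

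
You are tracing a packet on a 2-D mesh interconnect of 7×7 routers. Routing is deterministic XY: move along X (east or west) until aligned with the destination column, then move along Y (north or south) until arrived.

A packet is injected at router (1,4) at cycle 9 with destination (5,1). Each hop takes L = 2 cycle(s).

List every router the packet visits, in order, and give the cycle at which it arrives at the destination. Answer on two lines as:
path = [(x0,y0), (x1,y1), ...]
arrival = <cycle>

path = [(1,4), (2,4), (3,4), (4,4), (5,4), (5,3), (5,2), (5,1)]
arrival = 23

#0 — 1,4 | c9
#1 — 2,4 | c11 | E
#2 — 3,4 | c13 | E
#3 — 4,4 | c15 | E
#4 — 5,4 | c17 | E
#5 — 5,3 | c19 | S
#6 — 5,2 | c21 | S
#7 — 5,1 | c23 | S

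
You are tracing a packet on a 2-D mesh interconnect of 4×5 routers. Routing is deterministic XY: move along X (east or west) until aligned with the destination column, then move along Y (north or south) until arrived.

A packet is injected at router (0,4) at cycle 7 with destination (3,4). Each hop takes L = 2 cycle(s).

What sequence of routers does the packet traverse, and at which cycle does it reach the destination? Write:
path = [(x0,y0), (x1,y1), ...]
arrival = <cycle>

t=7: at (0,4)
t=9: at (1,4) after E
t=11: at (2,4) after E
t=13: at (3,4) after E

path = [(0,4), (1,4), (2,4), (3,4)]
arrival = 13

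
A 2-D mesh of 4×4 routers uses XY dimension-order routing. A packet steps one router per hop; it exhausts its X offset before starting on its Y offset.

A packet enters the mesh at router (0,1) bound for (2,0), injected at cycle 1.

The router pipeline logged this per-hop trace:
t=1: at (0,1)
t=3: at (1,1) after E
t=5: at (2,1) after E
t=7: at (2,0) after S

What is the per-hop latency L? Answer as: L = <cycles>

L = 2

From hop 0 (1) to hop 1 (3): +2 cycles.
Per-hop latency L = Δcyc = 2.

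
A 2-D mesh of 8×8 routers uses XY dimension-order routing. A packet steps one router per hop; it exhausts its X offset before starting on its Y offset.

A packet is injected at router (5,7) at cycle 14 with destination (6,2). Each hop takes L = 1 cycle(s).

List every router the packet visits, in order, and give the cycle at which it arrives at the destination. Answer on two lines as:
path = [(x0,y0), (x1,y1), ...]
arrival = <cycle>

path = [(5,7), (6,7), (6,6), (6,5), (6,4), (6,3), (6,2)]
arrival = 20

t=14: at (5,7)
t=15: at (6,7) after E
t=16: at (6,6) after S
t=17: at (6,5) after S
t=18: at (6,4) after S
t=19: at (6,3) after S
t=20: at (6,2) after S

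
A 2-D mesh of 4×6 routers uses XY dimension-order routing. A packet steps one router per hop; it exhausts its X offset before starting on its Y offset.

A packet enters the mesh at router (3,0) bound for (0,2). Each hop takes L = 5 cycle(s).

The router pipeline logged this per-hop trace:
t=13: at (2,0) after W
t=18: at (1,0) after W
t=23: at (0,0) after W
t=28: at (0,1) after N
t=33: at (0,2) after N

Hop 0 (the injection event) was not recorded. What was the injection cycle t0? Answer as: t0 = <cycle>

At hop 1 the cycle is 13; in general cyc_k = t0 + kL.
Subtract one hop: t0 = 13 − 5 = 8.

t0 = 8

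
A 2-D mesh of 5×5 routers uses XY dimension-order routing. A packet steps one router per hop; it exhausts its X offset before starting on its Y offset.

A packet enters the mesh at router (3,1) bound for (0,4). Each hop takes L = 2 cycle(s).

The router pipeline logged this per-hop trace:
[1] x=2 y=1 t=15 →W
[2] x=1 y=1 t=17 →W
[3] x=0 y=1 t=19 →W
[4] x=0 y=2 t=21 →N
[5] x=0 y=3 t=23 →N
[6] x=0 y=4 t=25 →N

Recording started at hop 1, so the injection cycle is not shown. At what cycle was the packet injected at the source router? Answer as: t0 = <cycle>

cyc[1] = 15 and cyc[k] = t0 + k·L for every k.
Subtract one hop: t0 = 15 − 2 = 13.

t0 = 13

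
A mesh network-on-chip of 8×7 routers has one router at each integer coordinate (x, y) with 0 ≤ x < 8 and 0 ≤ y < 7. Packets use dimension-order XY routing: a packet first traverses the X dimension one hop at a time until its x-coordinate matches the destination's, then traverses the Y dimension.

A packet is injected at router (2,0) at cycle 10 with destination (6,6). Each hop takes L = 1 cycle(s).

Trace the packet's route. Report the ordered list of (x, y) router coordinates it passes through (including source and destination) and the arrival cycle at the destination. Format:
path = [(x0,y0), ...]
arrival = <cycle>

hop 0: (2,0) @ cyc 10
hop 1: (3,0) @ cyc 11  [E]
hop 2: (4,0) @ cyc 12  [E]
hop 3: (5,0) @ cyc 13  [E]
hop 4: (6,0) @ cyc 14  [E]
hop 5: (6,1) @ cyc 15  [N]
hop 6: (6,2) @ cyc 16  [N]
hop 7: (6,3) @ cyc 17  [N]
hop 8: (6,4) @ cyc 18  [N]
hop 9: (6,5) @ cyc 19  [N]
hop 10: (6,6) @ cyc 20  [N]

path = [(2,0), (3,0), (4,0), (5,0), (6,0), (6,1), (6,2), (6,3), (6,4), (6,5), (6,6)]
arrival = 20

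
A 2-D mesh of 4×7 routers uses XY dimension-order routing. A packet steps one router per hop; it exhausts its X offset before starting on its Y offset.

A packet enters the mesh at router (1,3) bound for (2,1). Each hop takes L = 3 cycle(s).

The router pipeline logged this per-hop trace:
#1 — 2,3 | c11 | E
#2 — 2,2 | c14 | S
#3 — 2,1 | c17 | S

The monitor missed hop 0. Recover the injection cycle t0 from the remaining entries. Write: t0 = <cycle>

t0 = 8

cyc[1] = 11 and cyc[k] = t0 + k·L for every k.
Therefore t0 = 11 − L = 8.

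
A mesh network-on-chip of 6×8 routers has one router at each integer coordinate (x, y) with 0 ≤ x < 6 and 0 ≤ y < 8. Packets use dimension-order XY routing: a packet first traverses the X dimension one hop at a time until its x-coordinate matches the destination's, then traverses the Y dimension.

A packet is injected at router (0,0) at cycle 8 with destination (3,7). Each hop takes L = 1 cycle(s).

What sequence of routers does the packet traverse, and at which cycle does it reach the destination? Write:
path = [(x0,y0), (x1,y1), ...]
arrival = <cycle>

path = [(0,0), (1,0), (2,0), (3,0), (3,1), (3,2), (3,3), (3,4), (3,5), (3,6), (3,7)]
arrival = 18

src (0,0)  cyc=8
E→(1,0)  cyc=9
E→(2,0)  cyc=10
E→(3,0)  cyc=11
N→(3,1)  cyc=12
N→(3,2)  cyc=13
N→(3,3)  cyc=14
N→(3,4)  cyc=15
N→(3,5)  cyc=16
N→(3,6)  cyc=17
N→(3,7)  cyc=18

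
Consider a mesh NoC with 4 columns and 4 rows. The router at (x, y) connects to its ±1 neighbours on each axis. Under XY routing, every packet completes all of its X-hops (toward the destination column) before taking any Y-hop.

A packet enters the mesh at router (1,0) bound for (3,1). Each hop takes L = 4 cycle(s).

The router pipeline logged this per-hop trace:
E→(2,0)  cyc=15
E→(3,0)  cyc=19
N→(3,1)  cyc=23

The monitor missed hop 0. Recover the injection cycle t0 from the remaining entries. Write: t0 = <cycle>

The first recorded entry is hop 1 at cycle 15.
Therefore t0 = 15 − L = 11.

t0 = 11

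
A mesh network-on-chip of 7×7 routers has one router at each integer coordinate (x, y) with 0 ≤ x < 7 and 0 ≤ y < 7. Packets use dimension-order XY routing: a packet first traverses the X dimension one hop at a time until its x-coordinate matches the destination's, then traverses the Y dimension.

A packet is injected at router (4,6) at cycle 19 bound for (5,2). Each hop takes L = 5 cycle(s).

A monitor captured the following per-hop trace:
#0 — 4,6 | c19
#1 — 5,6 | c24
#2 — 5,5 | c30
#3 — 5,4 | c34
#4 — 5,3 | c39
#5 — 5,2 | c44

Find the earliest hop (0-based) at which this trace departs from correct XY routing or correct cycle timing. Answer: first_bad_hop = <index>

first_bad_hop = 2

  1: Δx=+1 Δy=+0 Δt=5 [ok]
  2: Δx=+0 Δy=-1 Δt=6 [BAD: Δcyc=6≠L]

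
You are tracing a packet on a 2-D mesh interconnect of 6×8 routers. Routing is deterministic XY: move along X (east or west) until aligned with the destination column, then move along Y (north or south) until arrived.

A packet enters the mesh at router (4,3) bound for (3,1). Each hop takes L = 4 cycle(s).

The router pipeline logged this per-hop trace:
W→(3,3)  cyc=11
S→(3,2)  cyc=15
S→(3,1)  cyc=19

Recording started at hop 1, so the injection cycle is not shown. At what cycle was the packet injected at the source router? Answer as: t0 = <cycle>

Hop 1 reached at cycle 11; hop k is at t0 + k·L.
Therefore t0 = 11 − L = 7.

t0 = 7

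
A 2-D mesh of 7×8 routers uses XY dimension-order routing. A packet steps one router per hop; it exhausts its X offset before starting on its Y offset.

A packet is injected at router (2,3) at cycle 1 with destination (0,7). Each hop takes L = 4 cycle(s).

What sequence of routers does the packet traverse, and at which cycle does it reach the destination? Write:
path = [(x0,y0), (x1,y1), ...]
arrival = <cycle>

path = [(2,3), (1,3), (0,3), (0,4), (0,5), (0,6), (0,7)]
arrival = 25

hop 0: (2,3) @ cyc 1
hop 1: (1,3) @ cyc 5  [W]
hop 2: (0,3) @ cyc 9  [W]
hop 3: (0,4) @ cyc 13  [N]
hop 4: (0,5) @ cyc 17  [N]
hop 5: (0,6) @ cyc 21  [N]
hop 6: (0,7) @ cyc 25  [N]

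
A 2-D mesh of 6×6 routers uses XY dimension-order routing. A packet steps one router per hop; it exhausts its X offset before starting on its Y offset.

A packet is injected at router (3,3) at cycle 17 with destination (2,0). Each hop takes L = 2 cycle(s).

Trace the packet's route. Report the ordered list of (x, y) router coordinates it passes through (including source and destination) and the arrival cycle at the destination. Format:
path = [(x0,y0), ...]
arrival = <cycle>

src (3,3)  cyc=17
W→(2,3)  cyc=19
S→(2,2)  cyc=21
S→(2,1)  cyc=23
S→(2,0)  cyc=25

path = [(3,3), (2,3), (2,2), (2,1), (2,0)]
arrival = 25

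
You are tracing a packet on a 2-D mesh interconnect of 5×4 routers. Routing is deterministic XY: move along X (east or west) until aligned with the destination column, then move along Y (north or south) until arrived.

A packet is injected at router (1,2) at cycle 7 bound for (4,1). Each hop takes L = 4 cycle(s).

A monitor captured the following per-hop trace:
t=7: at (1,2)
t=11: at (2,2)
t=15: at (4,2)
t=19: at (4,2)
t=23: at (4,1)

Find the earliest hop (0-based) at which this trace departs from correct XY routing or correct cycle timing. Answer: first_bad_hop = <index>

first_bad_hop = 2

  1: Δx=+1 Δy=+0 Δt=4 [ok]
  2: Δx=+2 Δy=+0 Δt=4 [BAD: non-unit step]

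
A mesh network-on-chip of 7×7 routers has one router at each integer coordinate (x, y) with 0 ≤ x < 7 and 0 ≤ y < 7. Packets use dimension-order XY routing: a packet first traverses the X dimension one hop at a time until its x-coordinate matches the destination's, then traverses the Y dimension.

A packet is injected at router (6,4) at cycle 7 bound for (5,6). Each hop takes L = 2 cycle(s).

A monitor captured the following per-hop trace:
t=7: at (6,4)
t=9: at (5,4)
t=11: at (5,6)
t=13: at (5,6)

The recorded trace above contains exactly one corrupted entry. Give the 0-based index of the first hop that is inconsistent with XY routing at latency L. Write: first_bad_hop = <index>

[1] (-1,+0) / 2c ⇒ ok
[2] (+0,+2) / 2c ⇒ BAD: non-unit step

first_bad_hop = 2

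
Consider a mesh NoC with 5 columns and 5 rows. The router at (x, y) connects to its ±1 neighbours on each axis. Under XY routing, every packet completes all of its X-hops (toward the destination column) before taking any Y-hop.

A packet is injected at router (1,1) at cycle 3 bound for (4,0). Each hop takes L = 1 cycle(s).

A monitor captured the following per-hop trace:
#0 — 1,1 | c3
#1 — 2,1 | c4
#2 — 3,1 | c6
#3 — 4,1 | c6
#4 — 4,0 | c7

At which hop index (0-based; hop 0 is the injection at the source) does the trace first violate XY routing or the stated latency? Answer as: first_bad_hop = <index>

check 1→ d=(1,0) cyc+1: ok
check 2→ d=(1,0) cyc+2: BAD: Δcyc=2≠L

first_bad_hop = 2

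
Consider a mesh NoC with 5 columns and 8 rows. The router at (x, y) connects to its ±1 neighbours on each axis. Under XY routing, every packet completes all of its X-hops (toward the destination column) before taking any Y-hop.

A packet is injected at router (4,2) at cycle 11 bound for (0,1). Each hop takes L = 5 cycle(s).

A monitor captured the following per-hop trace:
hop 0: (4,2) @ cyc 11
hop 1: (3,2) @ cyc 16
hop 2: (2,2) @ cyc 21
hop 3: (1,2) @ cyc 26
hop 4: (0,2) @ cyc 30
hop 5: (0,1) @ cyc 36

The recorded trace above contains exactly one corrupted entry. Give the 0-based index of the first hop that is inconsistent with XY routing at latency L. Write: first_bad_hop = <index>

  1: Δx=-1 Δy=+0 Δt=5 [ok]
  2: Δx=-1 Δy=+0 Δt=5 [ok]
  3: Δx=-1 Δy=+0 Δt=5 [ok]
  4: Δx=-1 Δy=+0 Δt=4 [BAD: Δcyc=4≠L]

first_bad_hop = 4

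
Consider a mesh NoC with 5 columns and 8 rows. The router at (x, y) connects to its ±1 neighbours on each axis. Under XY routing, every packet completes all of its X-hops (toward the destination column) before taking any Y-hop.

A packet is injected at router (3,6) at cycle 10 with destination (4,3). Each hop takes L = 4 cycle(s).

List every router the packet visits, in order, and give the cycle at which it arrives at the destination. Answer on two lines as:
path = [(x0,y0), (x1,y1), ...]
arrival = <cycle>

#0 — 3,6 | c10
#1 — 4,6 | c14 | E
#2 — 4,5 | c18 | S
#3 — 4,4 | c22 | S
#4 — 4,3 | c26 | S

path = [(3,6), (4,6), (4,5), (4,4), (4,3)]
arrival = 26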